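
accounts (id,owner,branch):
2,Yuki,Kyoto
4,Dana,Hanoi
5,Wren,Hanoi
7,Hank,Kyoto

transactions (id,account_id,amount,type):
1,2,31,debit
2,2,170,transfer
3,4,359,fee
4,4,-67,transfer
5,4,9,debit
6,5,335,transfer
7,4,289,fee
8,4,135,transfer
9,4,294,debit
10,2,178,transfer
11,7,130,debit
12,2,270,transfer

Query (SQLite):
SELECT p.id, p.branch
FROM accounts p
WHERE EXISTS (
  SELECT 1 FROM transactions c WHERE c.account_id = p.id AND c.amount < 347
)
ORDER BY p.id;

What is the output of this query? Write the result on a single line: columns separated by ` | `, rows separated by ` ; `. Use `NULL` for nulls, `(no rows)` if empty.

2 | Kyoto ; 4 | Hanoi ; 5 | Hanoi ; 7 | Kyoto

For each accounts row, check whether any transactions with matching account_id has amount < 347.
Keep rows where that is true.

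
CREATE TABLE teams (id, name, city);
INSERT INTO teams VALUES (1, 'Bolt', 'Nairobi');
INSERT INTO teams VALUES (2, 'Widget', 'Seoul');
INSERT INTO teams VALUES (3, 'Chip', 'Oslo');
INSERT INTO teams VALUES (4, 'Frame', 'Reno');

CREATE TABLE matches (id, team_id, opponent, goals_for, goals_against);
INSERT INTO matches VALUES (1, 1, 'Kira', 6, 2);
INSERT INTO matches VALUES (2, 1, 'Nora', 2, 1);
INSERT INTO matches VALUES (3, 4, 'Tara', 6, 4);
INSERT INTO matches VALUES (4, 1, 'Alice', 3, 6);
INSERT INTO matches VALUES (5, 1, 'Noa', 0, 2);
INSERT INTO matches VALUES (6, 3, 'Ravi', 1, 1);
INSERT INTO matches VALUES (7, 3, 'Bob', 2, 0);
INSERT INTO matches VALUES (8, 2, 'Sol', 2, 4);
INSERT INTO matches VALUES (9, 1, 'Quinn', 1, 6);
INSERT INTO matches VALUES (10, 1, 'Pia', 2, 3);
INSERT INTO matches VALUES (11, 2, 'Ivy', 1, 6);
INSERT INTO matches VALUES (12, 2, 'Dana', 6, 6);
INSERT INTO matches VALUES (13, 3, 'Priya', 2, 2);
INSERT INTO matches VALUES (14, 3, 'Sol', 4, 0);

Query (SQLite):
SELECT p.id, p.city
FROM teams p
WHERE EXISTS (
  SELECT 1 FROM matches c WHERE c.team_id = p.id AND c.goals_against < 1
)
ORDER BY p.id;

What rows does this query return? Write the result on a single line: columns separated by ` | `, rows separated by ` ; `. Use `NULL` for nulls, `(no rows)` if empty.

3 | Oslo

For each teams row, check whether any matches with matching team_id has goals_against < 1.
Keep rows where that is true.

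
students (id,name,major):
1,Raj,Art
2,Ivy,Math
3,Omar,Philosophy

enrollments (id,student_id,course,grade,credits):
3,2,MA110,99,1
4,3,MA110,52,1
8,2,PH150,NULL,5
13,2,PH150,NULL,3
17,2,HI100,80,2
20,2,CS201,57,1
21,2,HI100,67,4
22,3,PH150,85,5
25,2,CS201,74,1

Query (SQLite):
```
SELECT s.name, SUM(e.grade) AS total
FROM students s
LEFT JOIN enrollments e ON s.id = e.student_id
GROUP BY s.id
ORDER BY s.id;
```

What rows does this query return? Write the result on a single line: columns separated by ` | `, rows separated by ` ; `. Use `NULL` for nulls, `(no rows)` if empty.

LEFT JOIN keeps every students row; unmatched ones get NULL for enrollments columns.
Group by students.id and compute SUM(e.grade). SUM over an all-NULL group is NULL.
  1: ids {—} → SUM(e.grade)=NULL
  2: ids {3, 8, 13, 17, 20, 21, 25} → SUM(e.grade)=377
  3: ids {4, 22} → SUM(e.grade)=137

Raj | NULL ; Ivy | 377 ; Omar | 137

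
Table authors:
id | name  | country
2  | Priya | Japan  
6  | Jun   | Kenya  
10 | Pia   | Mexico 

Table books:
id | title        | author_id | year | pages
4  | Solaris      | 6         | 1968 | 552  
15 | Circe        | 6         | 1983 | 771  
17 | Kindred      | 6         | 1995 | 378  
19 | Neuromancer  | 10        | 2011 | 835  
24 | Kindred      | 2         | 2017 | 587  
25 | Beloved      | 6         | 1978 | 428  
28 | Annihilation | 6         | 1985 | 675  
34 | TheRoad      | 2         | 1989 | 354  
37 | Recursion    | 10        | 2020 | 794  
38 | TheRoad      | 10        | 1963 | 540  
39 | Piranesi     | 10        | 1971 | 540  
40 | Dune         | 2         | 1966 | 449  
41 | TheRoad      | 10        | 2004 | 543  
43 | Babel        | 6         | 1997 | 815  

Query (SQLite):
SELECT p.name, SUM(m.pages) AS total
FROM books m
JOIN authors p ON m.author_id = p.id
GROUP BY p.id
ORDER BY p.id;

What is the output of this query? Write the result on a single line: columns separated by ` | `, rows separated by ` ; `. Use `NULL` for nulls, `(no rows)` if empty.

Join each books row to its authors via author_id.
Group joined rows by authors.id; compute SUM(m.pages) per group.
  2: ids {24, 34, 40} → SUM(m.pages)=1390
  6: ids {4, 15, 17, 25, 28, 43} → SUM(m.pages)=3619
  10: ids {19, 37, 38, 39, 41} → SUM(m.pages)=3252

Priya | 1390 ; Jun | 3619 ; Pia | 3252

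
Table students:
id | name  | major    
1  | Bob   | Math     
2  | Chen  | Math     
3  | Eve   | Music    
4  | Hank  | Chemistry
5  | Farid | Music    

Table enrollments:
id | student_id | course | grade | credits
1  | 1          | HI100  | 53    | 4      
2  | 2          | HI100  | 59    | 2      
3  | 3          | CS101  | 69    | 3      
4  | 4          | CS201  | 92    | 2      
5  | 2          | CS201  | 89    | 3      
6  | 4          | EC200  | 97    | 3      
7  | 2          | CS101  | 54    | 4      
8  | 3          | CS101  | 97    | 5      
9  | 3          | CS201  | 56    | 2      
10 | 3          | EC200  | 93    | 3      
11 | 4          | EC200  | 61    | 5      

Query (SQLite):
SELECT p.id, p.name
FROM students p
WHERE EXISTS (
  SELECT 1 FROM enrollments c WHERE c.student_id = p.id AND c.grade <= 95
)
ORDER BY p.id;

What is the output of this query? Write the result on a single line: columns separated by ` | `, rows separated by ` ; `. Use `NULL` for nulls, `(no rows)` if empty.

1 | Bob ; 2 | Chen ; 3 | Eve ; 4 | Hank

For each students row, check whether any enrollments with matching student_id has grade <= 95.
Keep rows where that is true.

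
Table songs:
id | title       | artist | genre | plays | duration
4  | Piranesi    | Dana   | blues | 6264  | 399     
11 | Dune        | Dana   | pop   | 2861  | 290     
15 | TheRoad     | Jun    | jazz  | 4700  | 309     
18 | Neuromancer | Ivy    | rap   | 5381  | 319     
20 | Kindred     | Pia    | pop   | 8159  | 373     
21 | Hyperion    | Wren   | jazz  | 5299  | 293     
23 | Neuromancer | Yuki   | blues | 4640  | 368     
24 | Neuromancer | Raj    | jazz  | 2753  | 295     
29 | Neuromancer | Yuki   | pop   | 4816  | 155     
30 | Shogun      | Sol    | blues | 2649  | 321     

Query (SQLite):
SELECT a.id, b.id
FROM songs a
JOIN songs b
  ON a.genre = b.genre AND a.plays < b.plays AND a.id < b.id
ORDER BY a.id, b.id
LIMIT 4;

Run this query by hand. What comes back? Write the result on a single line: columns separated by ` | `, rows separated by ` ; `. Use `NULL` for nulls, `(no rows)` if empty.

Pairs (a,b) with same genre, a.plays < b.plays, a.id < b.id.
genre groups: blues:{4,23,30} jazz:{15,21,24} pop:{11,20,29} rap:{18}
Ordered by (a.id, b.id); first 4.

11 | 20 ; 11 | 29 ; 15 | 21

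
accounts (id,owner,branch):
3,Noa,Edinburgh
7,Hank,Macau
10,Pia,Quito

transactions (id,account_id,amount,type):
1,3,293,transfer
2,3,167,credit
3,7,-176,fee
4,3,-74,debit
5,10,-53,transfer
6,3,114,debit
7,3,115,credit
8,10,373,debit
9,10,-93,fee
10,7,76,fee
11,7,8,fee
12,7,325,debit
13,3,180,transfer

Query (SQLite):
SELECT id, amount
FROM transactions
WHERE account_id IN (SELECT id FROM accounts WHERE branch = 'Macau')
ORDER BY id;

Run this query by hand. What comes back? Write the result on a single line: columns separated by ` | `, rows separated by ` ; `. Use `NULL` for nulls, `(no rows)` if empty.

3 | -176 ; 10 | 76 ; 11 | 8 ; 12 | 325

Inner query: accounts.id where branch = 'Macau'.
Outer: keep transactions rows whose account_id is in that set.
Inner query → {7}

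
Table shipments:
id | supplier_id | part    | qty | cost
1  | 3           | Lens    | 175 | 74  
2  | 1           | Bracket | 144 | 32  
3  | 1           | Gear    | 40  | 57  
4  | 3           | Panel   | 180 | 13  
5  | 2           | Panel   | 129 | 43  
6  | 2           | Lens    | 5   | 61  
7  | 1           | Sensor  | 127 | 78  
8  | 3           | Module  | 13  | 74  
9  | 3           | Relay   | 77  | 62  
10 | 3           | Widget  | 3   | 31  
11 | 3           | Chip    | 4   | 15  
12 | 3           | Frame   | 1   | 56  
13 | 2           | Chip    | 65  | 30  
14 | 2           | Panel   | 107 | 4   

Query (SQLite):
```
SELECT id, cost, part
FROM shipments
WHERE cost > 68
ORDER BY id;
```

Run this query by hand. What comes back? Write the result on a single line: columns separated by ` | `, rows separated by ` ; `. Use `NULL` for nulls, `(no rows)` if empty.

1 | 74 | Lens ; 7 | 78 | Sensor ; 8 | 74 | Module

cost > 68: ids {1, 7, 8}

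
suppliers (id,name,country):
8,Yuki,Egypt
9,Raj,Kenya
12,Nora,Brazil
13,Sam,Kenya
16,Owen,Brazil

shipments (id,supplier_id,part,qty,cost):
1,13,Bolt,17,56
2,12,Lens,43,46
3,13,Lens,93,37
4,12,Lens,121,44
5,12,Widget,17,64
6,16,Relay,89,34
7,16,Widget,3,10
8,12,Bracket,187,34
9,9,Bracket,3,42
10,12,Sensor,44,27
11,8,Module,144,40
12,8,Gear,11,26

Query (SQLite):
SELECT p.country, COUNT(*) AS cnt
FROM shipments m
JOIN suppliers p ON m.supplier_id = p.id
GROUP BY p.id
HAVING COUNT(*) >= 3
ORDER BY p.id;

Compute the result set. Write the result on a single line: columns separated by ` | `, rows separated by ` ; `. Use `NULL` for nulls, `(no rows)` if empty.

Brazil | 5

Join each shipments row to its suppliers via supplier_id.
Group joined rows by suppliers.id; compute COUNT(*) per group.
HAVING: keep groups with count ≥ 3.
  8: ids {11, 12} → COUNT(*)=2
  9: ids {9} → COUNT(*)=1
  12: ids {2, 4, 5, 8, 10} → COUNT(*)=5
  13: ids {1, 3} → COUNT(*)=2
  16: ids {6, 7} → COUNT(*)=2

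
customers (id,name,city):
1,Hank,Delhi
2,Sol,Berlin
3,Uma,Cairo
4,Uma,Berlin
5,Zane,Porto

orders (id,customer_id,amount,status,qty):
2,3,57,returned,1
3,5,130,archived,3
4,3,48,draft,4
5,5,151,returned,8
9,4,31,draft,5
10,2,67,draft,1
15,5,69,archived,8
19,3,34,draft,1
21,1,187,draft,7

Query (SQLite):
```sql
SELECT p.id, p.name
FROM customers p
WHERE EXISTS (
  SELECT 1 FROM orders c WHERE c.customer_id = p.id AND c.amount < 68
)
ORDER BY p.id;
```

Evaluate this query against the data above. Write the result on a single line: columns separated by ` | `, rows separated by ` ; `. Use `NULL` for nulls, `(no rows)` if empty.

For each customers row, check whether any orders with matching customer_id has amount < 68.
Keep rows where that is true.

2 | Sol ; 3 | Uma ; 4 | Uma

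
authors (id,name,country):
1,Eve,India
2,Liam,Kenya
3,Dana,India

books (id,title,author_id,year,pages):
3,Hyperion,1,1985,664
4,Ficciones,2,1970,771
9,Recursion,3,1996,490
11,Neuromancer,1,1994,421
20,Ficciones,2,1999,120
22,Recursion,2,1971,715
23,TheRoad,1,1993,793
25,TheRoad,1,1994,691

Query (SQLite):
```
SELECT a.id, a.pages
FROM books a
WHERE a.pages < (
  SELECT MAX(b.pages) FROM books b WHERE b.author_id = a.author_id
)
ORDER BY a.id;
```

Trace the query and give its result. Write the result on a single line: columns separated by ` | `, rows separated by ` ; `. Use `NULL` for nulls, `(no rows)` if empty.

For each books row a, compute MAX(pages) over rows sharing a.author_id.
Keep row a if a.pages < that per-group MAX.
  author_id=1: MAX(pages) = 793
  author_id=2: MAX(pages) = 771
  author_id=3: MAX(pages) = 490

3 | 664 ; 11 | 421 ; 20 | 120 ; 22 | 715 ; 25 | 691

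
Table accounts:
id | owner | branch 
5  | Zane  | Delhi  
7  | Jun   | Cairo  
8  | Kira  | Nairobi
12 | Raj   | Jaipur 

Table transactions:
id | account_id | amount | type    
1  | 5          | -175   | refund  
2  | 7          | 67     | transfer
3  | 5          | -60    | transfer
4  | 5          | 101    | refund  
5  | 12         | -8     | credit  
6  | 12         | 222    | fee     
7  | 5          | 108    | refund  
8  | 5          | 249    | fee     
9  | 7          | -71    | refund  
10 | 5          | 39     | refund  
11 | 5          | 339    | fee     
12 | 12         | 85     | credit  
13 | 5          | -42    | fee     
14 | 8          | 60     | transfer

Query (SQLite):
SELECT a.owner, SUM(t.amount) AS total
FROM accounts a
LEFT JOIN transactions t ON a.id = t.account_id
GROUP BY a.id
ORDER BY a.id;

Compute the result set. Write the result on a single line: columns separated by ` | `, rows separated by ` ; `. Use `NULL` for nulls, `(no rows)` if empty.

Zane | 559 ; Jun | -4 ; Kira | 60 ; Raj | 299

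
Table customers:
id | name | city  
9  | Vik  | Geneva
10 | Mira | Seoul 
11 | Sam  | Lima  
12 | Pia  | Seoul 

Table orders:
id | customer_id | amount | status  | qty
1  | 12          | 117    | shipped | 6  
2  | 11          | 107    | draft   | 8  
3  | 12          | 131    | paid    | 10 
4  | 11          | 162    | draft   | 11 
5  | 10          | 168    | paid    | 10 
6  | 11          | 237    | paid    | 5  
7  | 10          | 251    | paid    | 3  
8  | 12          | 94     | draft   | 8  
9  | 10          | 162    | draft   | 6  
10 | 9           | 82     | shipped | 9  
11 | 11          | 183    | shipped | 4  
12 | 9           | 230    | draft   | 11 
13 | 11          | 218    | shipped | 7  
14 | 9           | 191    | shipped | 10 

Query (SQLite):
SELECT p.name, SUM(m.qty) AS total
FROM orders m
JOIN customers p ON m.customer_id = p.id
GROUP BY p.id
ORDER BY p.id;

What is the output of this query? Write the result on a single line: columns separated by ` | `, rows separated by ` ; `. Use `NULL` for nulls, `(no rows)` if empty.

Join each orders row to its customers via customer_id.
Group joined rows by customers.id; compute SUM(m.qty) per group.
  9: ids {10, 12, 14} → SUM(m.qty)=30
  10: ids {5, 7, 9} → SUM(m.qty)=19
  11: ids {2, 4, 6, 11, 13} → SUM(m.qty)=35
  12: ids {1, 3, 8} → SUM(m.qty)=24

Vik | 30 ; Mira | 19 ; Sam | 35 ; Pia | 24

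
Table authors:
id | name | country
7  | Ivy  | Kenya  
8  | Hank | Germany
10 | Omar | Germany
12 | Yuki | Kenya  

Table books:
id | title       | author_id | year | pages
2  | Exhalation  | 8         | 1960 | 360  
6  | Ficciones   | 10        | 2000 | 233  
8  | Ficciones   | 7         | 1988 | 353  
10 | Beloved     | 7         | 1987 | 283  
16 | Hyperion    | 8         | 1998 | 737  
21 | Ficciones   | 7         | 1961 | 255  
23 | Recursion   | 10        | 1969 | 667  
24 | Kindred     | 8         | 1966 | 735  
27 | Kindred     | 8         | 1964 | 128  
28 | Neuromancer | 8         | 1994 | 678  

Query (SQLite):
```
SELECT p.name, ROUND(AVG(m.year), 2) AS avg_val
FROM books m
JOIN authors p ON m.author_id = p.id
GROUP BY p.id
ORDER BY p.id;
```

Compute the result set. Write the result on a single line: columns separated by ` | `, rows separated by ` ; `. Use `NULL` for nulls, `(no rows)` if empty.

Ivy | 1978.67 ; Hank | 1976.4 ; Omar | 1984.5

Join each books row to its authors via author_id.
Group joined rows by authors.id; compute ROUND(AVG(m.year), 2) per group.
  7: ids {8, 10, 21} → ROUND(AVG(m.year), 2)=1978.67
  8: ids {2, 16, 24, 27, 28} → ROUND(AVG(m.year), 2)=1976.4
  10: ids {6, 23} → ROUND(AVG(m.year), 2)=1984.5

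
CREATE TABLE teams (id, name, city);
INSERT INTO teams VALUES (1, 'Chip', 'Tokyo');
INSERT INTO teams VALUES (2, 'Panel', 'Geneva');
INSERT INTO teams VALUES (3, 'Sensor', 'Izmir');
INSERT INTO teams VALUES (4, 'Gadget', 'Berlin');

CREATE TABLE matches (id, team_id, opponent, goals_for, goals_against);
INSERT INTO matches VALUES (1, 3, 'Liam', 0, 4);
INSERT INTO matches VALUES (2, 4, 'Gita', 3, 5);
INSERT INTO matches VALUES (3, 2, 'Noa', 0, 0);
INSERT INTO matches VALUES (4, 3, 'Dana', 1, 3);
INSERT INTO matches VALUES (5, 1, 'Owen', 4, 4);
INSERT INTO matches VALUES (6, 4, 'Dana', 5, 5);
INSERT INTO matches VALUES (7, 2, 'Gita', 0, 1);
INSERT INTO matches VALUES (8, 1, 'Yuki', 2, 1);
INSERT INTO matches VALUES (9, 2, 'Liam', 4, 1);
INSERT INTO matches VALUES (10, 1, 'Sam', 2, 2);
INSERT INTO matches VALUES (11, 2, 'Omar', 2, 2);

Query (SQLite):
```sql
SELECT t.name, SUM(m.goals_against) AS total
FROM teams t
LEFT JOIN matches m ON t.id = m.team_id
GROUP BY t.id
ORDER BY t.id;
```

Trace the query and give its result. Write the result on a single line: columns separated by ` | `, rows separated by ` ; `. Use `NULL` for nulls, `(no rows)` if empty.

Chip | 7 ; Panel | 4 ; Sensor | 7 ; Gadget | 10

LEFT JOIN keeps every teams row; unmatched ones get NULL for matches columns.
Group by teams.id and compute SUM(m.goals_against). SUM over an all-NULL group is NULL.
  1: ids {5, 8, 10} → SUM(m.goals_against)=7
  2: ids {3, 7, 9, 11} → SUM(m.goals_against)=4
  3: ids {1, 4} → SUM(m.goals_against)=7
  4: ids {2, 6} → SUM(m.goals_against)=10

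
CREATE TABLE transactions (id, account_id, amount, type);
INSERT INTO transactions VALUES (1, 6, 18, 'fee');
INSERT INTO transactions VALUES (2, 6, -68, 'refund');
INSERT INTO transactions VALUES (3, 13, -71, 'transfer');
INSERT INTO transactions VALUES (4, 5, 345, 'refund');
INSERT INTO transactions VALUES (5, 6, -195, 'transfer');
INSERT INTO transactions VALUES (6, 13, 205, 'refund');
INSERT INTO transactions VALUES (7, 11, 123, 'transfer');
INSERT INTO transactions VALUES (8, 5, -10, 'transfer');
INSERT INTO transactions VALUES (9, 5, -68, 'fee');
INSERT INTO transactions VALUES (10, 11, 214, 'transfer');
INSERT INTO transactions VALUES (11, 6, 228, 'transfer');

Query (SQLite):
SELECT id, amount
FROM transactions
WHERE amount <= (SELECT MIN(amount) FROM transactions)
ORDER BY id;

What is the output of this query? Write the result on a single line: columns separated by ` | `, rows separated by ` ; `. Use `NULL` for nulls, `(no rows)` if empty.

Scalar subquery: MIN(amount) over all transactions rows = -195.
Keep rows where amount <= that value.

5 | -195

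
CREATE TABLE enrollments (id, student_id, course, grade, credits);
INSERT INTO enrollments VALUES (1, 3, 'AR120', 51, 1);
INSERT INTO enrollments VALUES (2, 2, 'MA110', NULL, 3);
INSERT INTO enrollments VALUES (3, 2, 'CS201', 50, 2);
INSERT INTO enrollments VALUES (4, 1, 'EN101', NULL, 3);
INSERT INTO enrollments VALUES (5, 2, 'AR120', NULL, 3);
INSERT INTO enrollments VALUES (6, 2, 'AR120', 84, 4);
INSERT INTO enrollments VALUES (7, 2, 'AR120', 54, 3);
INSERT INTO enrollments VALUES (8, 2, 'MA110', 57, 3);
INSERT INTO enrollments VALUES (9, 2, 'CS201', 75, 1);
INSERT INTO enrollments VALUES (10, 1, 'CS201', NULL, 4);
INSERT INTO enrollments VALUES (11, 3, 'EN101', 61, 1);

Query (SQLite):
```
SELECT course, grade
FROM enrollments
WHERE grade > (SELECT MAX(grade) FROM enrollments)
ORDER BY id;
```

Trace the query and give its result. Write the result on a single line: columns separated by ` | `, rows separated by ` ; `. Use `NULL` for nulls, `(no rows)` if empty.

(no rows)

Scalar subquery: MAX(grade) over all enrollments rows = 84.
Keep rows where grade > that value.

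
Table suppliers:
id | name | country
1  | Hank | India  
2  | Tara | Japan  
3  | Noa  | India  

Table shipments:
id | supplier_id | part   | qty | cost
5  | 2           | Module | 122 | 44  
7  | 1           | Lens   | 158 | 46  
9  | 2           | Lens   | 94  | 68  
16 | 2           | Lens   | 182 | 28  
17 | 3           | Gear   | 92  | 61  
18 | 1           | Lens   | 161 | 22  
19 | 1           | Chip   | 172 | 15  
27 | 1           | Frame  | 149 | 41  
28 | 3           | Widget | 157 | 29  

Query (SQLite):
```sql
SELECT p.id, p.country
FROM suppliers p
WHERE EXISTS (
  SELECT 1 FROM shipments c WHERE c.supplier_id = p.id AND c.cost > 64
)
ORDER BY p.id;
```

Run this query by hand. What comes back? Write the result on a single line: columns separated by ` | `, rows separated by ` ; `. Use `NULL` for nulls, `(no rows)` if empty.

For each suppliers row, check whether any shipments with matching supplier_id has cost > 64.
Keep rows where that is true.

2 | Japan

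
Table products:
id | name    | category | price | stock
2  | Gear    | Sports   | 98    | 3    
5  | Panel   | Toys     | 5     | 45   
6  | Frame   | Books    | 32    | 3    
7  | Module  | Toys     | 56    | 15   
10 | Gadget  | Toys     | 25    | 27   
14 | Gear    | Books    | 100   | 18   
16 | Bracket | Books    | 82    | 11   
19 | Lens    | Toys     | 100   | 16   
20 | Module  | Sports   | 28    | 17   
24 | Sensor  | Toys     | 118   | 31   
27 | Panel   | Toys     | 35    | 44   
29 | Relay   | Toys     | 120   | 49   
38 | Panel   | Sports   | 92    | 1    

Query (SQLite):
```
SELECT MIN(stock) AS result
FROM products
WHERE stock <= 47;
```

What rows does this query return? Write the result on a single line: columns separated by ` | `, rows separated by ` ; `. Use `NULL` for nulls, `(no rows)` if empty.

1

Rows where stock <= 47 → stock values: [3, 45, 3, 15, 27, 18, 11, 16, 17, 31, 44, 1].
MIN of non-NULL values = 1.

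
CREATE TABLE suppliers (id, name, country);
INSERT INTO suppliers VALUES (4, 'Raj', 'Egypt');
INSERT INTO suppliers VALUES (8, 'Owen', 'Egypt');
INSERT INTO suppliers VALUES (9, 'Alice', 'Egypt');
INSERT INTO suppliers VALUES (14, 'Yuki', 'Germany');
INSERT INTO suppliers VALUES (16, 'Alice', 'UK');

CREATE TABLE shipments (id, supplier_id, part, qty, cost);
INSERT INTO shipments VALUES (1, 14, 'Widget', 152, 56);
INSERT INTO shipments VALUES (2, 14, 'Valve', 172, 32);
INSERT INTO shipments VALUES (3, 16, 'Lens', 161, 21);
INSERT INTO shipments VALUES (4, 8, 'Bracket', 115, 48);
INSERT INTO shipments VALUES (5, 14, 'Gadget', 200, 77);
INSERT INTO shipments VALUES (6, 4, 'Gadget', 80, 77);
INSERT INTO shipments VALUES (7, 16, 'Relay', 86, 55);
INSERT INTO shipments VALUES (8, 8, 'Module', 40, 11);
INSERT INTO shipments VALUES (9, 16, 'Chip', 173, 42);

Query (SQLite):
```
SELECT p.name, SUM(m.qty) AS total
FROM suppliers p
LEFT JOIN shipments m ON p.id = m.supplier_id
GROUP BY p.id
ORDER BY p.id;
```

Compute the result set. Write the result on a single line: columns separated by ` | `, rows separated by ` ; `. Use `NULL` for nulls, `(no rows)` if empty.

Raj | 80 ; Owen | 155 ; Alice | NULL ; Yuki | 524 ; Alice | 420

LEFT JOIN keeps every suppliers row; unmatched ones get NULL for shipments columns.
Group by suppliers.id and compute SUM(m.qty). SUM over an all-NULL group is NULL.
  4: ids {6} → SUM(m.qty)=80
  8: ids {4, 8} → SUM(m.qty)=155
  9: ids {—} → SUM(m.qty)=NULL
  14: ids {1, 2, 5} → SUM(m.qty)=524
  16: ids {3, 7, 9} → SUM(m.qty)=420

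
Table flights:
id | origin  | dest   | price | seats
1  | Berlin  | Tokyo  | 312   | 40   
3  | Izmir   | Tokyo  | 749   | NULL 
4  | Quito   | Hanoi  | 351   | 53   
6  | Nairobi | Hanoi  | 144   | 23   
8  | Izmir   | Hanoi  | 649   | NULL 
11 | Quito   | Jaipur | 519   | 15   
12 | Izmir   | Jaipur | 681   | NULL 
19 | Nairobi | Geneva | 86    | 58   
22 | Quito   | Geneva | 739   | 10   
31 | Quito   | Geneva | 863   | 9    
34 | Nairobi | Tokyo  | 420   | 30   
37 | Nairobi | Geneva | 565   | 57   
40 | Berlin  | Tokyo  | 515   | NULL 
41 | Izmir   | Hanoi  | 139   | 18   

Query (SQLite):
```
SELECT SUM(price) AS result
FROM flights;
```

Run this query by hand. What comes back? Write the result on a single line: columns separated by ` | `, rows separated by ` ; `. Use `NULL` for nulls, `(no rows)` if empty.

All price values: [312, 749, 351, 144, 649, 519, 681, 86, 739, 863, 420, 565, 515, 139].
SUM of non-NULL values = 6732.

6732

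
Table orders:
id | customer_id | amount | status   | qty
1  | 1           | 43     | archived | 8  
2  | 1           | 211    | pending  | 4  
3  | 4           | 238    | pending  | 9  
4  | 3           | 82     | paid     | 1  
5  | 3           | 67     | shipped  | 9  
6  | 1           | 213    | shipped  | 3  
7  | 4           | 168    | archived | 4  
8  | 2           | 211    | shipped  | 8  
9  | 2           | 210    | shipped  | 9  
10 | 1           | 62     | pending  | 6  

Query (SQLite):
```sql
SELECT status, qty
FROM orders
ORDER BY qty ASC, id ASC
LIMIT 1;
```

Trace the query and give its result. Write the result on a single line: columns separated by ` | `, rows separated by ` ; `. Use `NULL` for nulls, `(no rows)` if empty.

Sort by qty asc, tiebreak id asc: (1, id=4), (3, id=6), (4, id=2), (4, id=7) …. Take first 1.

paid | 1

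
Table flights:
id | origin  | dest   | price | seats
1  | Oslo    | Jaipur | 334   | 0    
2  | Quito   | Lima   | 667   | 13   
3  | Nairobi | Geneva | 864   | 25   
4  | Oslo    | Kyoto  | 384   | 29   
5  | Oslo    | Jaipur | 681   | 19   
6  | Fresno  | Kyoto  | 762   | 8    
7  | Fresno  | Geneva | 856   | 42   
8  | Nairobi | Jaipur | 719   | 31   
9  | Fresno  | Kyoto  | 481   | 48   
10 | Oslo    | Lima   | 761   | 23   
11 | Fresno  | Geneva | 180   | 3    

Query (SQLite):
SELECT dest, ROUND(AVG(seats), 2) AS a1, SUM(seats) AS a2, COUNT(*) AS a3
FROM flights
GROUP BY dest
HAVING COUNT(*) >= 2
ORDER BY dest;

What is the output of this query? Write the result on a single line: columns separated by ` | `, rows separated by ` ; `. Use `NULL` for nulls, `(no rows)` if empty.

Group flights by dest.
Per group compute: ROUND(AVG(seats), 2), SUM(seats), COUNT(*).
HAVING: drop groups with fewer than 2 rows.
  Geneva: ids {3, 7, 11} → ROUND(AVG(seats), 2)=23.33, SUM(seats)=70, COUNT(*)=3
  Jaipur: ids {1, 5, 8} → ROUND(AVG(seats), 2)=16.67, SUM(seats)=50, COUNT(*)=3
  Kyoto: ids {4, 6, 9} → ROUND(AVG(seats), 2)=28.33, SUM(seats)=85, COUNT(*)=3
  Lima: ids {2, 10} → ROUND(AVG(seats), 2)=18, SUM(seats)=36, COUNT(*)=2

Geneva | 23.33 | 70 | 3 ; Jaipur | 16.67 | 50 | 3 ; Kyoto | 28.33 | 85 | 3 ; Lima | 18 | 36 | 2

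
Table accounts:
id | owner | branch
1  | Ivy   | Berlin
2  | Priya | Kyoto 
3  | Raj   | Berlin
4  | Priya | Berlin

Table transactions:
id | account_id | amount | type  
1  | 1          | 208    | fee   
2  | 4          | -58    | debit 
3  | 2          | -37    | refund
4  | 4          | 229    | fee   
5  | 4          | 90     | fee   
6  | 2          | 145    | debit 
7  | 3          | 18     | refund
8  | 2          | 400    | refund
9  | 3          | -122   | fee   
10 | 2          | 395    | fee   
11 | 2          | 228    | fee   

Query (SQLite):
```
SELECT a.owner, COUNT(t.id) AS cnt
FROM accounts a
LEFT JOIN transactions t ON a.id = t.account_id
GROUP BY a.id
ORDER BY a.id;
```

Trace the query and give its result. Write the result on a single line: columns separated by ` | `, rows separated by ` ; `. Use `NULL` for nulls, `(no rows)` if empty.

Ivy | 1 ; Priya | 5 ; Raj | 2 ; Priya | 3

LEFT JOIN keeps every accounts row; unmatched ones get NULL for transactions columns.
Group by accounts.id and compute COUNT(t.id). COUNT(col) of an all-NULL group is 0.
  1: ids {1} → COUNT(t.id)=1
  2: ids {3, 6, 8, 10, 11} → COUNT(t.id)=5
  3: ids {7, 9} → COUNT(t.id)=2
  4: ids {2, 4, 5} → COUNT(t.id)=3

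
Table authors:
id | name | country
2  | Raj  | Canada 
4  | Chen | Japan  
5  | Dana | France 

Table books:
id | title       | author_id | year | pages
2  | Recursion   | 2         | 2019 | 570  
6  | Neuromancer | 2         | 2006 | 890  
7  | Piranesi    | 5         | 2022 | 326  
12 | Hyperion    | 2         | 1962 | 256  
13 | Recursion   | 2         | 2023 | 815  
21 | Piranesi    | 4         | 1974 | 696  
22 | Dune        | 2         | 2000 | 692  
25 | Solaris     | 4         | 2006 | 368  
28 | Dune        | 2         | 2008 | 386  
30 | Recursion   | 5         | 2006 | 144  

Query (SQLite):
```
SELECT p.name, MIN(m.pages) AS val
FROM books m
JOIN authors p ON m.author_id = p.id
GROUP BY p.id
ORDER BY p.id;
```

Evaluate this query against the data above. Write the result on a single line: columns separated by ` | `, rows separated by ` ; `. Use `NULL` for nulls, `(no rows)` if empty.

Join each books row to its authors via author_id.
Group joined rows by authors.id; compute MIN(m.pages) per group.
  2: ids {2, 6, 12, 13, 22, 28} → MIN(m.pages)=256
  4: ids {21, 25} → MIN(m.pages)=368
  5: ids {7, 30} → MIN(m.pages)=144

Raj | 256 ; Chen | 368 ; Dana | 144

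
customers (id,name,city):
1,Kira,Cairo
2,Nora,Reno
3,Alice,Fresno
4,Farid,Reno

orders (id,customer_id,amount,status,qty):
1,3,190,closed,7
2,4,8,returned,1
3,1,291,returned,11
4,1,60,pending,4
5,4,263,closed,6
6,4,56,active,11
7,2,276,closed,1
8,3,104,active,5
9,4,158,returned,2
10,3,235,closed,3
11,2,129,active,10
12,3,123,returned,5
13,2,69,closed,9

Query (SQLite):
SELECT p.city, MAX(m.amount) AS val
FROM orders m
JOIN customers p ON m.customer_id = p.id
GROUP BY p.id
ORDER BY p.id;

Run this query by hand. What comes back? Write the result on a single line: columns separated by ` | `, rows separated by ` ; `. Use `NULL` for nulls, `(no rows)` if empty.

Join each orders row to its customers via customer_id.
Group joined rows by customers.id; compute MAX(m.amount) per group.
  1: ids {3, 4} → MAX(m.amount)=291
  2: ids {7, 11, 13} → MAX(m.amount)=276
  3: ids {1, 8, 10, 12} → MAX(m.amount)=235
  4: ids {2, 5, 6, 9} → MAX(m.amount)=263

Cairo | 291 ; Reno | 276 ; Fresno | 235 ; Reno | 263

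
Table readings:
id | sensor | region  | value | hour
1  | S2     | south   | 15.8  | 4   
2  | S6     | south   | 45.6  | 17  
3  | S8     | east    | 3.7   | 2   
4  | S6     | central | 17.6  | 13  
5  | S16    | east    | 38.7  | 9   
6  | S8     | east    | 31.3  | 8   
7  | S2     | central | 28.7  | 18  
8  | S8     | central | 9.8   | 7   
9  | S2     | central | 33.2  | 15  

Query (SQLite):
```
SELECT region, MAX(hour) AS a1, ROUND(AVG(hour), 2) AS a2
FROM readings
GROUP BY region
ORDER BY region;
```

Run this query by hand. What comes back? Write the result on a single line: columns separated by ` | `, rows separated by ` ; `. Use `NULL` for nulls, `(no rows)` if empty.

central | 18 | 13.25 ; east | 9 | 6.33 ; south | 17 | 10.5

Group readings by region.
Per group compute: MAX(hour), ROUND(AVG(hour), 2).
  central: ids {4, 7, 8, 9} → MAX(hour)=18, ROUND(AVG(hour), 2)=13.25
  east: ids {3, 5, 6} → MAX(hour)=9, ROUND(AVG(hour), 2)=6.33
  south: ids {1, 2} → MAX(hour)=17, ROUND(AVG(hour), 2)=10.5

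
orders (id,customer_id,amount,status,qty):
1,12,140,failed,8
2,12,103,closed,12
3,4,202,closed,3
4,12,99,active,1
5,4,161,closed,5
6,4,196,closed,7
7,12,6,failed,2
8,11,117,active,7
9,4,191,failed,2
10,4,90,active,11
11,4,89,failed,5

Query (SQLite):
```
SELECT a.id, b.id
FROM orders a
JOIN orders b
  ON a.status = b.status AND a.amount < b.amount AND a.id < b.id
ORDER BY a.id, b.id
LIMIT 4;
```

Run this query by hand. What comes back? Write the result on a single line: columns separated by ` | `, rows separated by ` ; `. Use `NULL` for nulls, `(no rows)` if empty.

1 | 9 ; 2 | 3 ; 2 | 5 ; 2 | 6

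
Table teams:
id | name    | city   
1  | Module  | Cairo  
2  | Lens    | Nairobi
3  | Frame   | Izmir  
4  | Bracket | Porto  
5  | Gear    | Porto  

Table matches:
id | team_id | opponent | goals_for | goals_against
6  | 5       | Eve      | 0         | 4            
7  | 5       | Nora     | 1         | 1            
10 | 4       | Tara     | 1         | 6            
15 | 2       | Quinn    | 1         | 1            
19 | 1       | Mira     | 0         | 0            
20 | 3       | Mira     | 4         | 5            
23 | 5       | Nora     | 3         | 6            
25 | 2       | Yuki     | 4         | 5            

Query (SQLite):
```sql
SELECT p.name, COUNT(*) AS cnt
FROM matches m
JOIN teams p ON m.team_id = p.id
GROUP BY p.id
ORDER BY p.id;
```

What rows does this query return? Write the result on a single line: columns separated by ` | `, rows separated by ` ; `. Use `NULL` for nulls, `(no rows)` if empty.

Join each matches row to its teams via team_id.
Group joined rows by teams.id; compute COUNT(*) per group.
  1: ids {19} → COUNT(*)=1
  2: ids {15, 25} → COUNT(*)=2
  3: ids {20} → COUNT(*)=1
  4: ids {10} → COUNT(*)=1
  5: ids {6, 7, 23} → COUNT(*)=3

Module | 1 ; Lens | 2 ; Frame | 1 ; Bracket | 1 ; Gear | 3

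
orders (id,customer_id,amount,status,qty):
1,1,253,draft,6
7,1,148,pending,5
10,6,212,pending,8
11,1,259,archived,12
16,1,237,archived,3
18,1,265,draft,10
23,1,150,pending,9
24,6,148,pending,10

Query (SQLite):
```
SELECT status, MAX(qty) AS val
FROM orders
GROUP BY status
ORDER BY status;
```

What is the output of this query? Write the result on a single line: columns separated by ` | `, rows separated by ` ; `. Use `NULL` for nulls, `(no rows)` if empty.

archived | 12 ; draft | 10 ; pending | 10

Partition orders by status; compute MAX(qty) within each group.
  archived: ids {11, 16} → MAX(qty)=12
  draft: ids {1, 18} → MAX(qty)=10
  pending: ids {7, 10, 23, 24} → MAX(qty)=10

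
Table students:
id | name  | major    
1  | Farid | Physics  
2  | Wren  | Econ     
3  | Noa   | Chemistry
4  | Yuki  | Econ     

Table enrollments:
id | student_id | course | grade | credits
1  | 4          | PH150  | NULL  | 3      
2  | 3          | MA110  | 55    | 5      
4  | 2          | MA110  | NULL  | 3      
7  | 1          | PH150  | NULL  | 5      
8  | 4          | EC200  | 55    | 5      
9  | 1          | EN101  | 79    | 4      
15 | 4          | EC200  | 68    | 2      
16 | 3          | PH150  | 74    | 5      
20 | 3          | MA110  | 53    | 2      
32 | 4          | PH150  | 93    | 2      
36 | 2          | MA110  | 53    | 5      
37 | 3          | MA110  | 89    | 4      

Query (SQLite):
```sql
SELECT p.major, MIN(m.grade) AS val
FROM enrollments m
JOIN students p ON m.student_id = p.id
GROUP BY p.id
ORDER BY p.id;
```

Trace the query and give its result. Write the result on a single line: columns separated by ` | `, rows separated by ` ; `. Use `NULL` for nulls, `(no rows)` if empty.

Physics | 79 ; Econ | 53 ; Chemistry | 53 ; Econ | 55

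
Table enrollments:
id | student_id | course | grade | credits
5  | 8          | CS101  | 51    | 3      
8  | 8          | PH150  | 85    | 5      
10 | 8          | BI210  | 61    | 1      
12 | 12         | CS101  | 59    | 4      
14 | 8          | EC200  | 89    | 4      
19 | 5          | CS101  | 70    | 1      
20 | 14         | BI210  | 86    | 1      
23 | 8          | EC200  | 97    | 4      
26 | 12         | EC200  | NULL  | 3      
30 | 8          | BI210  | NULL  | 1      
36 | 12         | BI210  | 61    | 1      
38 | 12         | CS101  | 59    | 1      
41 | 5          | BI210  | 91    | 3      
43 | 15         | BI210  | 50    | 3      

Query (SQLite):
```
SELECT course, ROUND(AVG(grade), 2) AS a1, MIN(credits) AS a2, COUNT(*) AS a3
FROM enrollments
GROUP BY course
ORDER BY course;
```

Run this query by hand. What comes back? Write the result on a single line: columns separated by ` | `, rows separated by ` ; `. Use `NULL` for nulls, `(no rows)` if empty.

BI210 | 69.8 | 1 | 6 ; CS101 | 59.75 | 1 | 4 ; EC200 | 93 | 3 | 3 ; PH150 | 85 | 5 | 1

Group enrollments by course.
Per group compute: ROUND(AVG(grade), 2), MIN(credits), COUNT(*).
  BI210: ids {10, 20, 30, 36, 41, 43} → ROUND(AVG(grade), 2)=69.8, MIN(credits)=1, COUNT(*)=6
  CS101: ids {5, 12, 19, 38} → ROUND(AVG(grade), 2)=59.75, MIN(credits)=1, COUNT(*)=4
  EC200: ids {14, 23, 26} → ROUND(AVG(grade), 2)=93, MIN(credits)=3, COUNT(*)=3
  PH150: ids {8} → ROUND(AVG(grade), 2)=85, MIN(credits)=5, COUNT(*)=1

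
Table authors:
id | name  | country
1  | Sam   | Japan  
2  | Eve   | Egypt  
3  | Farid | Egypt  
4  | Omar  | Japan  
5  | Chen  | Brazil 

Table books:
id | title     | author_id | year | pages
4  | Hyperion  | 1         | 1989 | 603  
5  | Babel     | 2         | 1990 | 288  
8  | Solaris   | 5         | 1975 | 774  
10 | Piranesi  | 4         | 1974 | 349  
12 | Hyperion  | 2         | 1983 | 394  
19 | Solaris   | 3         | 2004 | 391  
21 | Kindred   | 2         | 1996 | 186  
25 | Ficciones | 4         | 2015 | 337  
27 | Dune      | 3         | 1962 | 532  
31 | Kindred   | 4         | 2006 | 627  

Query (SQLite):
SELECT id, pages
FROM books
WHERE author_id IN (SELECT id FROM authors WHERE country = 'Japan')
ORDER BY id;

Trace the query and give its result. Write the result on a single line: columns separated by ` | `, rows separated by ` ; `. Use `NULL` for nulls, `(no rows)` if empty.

Inner query: authors.id where country = 'Japan'.
Outer: keep books rows whose author_id is in that set.
Inner query → {1, 4}

4 | 603 ; 10 | 349 ; 25 | 337 ; 31 | 627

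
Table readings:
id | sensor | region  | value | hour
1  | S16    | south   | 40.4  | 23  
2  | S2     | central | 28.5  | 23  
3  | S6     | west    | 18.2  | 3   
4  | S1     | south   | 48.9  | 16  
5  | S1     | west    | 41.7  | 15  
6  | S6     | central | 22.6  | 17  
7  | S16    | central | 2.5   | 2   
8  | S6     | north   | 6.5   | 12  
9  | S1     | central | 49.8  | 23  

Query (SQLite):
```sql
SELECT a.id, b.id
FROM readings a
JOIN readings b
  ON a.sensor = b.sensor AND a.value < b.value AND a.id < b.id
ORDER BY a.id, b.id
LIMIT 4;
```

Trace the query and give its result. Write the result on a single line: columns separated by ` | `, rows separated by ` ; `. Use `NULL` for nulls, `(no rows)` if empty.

3 | 6 ; 4 | 9 ; 5 | 9

Pairs (a,b) with same sensor, a.value < b.value, a.id < b.id.
sensor groups: S1:{4,5,9} S16:{1,7} S2:{2} S6:{3,6,8}
Ordered by (a.id, b.id); first 4.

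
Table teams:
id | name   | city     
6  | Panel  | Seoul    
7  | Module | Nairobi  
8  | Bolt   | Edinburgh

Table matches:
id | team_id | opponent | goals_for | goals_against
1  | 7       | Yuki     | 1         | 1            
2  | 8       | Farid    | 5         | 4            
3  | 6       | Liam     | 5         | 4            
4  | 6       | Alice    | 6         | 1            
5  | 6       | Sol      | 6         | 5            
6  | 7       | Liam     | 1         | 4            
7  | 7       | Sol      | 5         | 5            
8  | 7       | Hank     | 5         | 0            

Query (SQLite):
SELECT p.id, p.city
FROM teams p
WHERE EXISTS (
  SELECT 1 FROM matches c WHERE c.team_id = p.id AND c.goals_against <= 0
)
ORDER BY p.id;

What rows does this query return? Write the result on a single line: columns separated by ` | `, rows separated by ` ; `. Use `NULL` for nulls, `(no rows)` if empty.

For each teams row, check whether any matches with matching team_id has goals_against <= 0.
Keep rows where that is true.

7 | Nairobi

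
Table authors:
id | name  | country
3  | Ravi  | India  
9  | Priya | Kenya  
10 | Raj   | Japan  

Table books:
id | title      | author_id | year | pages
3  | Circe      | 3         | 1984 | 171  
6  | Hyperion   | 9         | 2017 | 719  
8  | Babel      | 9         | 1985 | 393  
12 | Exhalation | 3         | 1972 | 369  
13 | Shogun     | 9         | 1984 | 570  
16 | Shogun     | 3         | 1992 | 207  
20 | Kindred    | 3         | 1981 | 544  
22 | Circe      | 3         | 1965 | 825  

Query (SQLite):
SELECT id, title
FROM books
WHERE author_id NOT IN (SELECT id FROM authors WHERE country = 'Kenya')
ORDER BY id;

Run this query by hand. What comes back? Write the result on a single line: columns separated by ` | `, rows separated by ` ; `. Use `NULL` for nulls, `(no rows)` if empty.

3 | Circe ; 12 | Exhalation ; 16 | Shogun ; 20 | Kindred ; 22 | Circe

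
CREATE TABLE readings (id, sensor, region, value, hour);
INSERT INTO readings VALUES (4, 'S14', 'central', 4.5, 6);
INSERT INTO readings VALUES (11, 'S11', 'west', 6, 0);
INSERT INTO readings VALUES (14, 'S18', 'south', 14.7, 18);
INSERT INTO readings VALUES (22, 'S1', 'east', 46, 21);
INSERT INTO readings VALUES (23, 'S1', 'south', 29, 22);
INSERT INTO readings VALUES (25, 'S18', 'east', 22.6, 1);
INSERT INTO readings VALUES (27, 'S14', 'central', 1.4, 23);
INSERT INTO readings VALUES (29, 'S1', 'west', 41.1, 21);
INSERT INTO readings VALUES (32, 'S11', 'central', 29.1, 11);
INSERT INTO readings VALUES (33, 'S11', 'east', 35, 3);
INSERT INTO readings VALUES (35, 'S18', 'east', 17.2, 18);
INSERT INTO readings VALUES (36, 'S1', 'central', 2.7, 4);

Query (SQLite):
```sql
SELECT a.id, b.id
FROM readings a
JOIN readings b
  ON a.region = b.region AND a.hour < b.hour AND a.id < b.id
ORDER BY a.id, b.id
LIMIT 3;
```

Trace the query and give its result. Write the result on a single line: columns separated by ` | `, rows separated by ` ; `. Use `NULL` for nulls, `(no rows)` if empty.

Pairs (a,b) with same region, a.hour < b.hour, a.id < b.id.
region groups: central:{4,27,32,36} east:{22,25,33,35} south:{14,23} west:{11,29}
Ordered by (a.id, b.id); first 3.

4 | 27 ; 4 | 32 ; 11 | 29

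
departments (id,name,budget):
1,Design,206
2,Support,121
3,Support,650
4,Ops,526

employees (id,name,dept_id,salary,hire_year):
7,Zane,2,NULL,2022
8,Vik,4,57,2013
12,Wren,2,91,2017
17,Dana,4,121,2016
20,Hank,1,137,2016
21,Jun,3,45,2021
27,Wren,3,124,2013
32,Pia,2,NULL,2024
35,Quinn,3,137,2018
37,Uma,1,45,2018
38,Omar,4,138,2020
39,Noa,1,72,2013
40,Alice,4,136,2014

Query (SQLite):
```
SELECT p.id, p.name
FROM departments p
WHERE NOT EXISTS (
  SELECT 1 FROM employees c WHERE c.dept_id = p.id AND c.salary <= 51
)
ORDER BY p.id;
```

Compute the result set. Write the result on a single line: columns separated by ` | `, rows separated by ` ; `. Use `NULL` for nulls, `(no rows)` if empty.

For each departments row, check whether any employees with matching dept_id has salary <= 51.
Keep rows where that is false.

2 | Support ; 4 | Ops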